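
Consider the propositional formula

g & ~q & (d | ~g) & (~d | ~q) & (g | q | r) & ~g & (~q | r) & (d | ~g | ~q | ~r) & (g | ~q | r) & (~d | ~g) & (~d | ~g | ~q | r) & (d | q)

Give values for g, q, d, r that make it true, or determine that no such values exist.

Unsatisfiable — no assignment works.

Case g = True:
  Clause (~g) is falsified — contradiction.
Case g = False:
  Clause (g) is falsified — contradiction.
Both cases fail, so the formula is unsatisfiable.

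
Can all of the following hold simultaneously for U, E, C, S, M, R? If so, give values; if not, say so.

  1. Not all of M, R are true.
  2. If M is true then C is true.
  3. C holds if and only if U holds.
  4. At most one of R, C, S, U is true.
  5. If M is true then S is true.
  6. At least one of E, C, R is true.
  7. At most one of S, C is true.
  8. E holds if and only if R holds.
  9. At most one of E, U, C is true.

U = False, E = True, C = False, S = False, M = False, R = True

  (1) {M, R}: 1/2 true — not all ✓
  (2) M=F ⇒ C: vacuous ✓
  (3) C=F, U=F — same ✓
  (4) {R, C, S, U}: 1 true — at most one ✓
  (5) M=F ⇒ S: vacuous ✓
  (6) {E, C, R}: 2 true — at least one ✓
  (7) {S, C}: 0 true — at most one ✓
  (8) E=T, R=T — same ✓
  (9) {E, U, C}: 1 true — at most one ✓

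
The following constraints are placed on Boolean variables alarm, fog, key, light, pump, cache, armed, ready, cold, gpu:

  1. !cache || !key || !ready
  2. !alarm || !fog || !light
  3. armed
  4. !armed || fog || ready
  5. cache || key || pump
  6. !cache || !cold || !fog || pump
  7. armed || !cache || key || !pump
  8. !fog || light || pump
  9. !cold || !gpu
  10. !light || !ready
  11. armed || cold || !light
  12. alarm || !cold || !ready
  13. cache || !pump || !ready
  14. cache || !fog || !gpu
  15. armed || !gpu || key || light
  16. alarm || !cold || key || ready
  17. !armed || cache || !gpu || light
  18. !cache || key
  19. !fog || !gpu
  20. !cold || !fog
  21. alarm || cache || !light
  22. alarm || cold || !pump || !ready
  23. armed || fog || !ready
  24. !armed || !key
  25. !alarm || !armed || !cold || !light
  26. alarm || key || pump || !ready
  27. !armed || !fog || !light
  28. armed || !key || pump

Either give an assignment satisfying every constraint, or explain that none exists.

alarm=F, fog=T, key=F, light=F, pump=T, cache=F, armed=T, ready=F, cold=F, gpu=F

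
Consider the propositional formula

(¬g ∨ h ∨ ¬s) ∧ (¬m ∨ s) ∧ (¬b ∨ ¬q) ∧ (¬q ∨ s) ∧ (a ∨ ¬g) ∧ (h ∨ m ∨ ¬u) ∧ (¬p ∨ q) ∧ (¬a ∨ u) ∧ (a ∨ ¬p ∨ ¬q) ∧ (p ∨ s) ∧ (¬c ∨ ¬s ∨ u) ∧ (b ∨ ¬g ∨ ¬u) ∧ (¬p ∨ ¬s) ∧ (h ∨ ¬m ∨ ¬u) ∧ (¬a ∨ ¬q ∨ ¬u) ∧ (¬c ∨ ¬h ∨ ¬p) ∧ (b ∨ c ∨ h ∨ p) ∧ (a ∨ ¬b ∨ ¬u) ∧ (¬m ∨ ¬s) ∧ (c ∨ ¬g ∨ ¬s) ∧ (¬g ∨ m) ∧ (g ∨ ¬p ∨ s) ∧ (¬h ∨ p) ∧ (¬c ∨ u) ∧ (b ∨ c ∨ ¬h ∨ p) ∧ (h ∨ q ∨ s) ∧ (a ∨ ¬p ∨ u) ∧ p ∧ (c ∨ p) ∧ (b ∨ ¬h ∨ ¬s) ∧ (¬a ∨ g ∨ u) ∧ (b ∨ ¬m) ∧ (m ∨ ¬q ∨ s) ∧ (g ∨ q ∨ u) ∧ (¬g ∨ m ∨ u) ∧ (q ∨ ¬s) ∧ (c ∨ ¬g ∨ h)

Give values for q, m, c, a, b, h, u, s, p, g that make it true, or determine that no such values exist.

The formula is unsatisfiable.

Case p = True:
  (¬p ∨ q) forces q = True.
  (¬b ∨ ¬q) forces b = False.
  (¬q ∨ s) forces s = True.
  Clause (¬p ∨ ¬s) is falsified — contradiction.
Case p = False:
  Clause (p) is falsified — contradiction.
Both cases fail, so the formula is unsatisfiable.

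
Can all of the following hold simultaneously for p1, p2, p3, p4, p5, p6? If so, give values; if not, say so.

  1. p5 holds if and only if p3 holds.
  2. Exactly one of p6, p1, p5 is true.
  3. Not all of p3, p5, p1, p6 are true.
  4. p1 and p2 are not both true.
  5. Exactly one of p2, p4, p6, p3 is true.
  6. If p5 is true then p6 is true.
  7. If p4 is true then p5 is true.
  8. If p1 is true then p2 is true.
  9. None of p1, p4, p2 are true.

p1 = False, p2 = False, p3 = False, p4 = False, p5 = False, p6 = True

  (1) p5=F, p3=F — same ✓
  (2) {p6, p1, p5}: 1 true — exactly one ✓
  (3) {p3, p5, p1, p6}: 1/4 true — not all ✓
  (4) p1=F, p2=F — not both ✓
  (5) {p2, p4, p6, p3}: 1 true — exactly one ✓
  (6) p5=F ⇒ p6: vacuous ✓
  (7) p4=F ⇒ p5: vacuous ✓
  (8) p1=F ⇒ p2: vacuous ✓
  (9) {p1, p4, p2}: 0 true — none ✓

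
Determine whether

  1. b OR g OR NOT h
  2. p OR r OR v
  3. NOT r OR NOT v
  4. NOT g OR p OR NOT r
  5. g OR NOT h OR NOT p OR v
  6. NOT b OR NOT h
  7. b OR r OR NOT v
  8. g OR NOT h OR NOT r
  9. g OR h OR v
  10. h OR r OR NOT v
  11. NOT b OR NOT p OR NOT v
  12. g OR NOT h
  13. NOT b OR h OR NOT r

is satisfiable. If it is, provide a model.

v=F; b=F; h=F; g=T; r=T; p=T

Set v = False.
Set b = False.
Set h = False.
  then (g OR h OR v) forces g = True.
Set r = True.
  then (NOT g OR p OR NOT r) forces p = True.
All clauses satisfied.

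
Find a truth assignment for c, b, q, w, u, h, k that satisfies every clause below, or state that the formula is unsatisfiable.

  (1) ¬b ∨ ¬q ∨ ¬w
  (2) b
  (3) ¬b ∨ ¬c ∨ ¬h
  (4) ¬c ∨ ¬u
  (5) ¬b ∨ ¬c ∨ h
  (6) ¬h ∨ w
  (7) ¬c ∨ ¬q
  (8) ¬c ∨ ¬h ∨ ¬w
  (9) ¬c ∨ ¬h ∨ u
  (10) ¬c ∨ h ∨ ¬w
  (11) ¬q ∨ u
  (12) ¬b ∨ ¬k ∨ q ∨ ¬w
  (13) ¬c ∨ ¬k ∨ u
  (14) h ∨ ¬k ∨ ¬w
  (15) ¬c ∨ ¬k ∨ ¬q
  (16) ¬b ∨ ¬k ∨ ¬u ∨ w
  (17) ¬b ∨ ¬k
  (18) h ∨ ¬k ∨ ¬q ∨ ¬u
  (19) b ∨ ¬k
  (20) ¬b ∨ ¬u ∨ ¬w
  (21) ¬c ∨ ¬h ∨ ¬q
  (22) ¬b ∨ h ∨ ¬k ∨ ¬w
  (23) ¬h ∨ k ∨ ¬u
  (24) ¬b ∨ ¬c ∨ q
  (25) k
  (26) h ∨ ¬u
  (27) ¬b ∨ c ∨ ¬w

Case b = True:
  (¬b ∨ ¬k) forces k = False.
  Clause (k) is falsified — contradiction.
Case b = False:
  Clause (b) is falsified — contradiction.
Both cases fail, so the formula is unsatisfiable.

Unsatisfiable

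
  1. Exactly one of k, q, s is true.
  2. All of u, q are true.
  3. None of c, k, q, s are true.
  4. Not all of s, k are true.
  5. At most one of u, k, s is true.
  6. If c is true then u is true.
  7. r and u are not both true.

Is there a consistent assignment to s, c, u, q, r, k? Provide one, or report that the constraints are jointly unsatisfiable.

Case q = True:
  Constraint (3) is violated (q=T) — contradiction.
Case q = False:
  Constraint (2) is violated (q=F) — contradiction.
Both cases fail — unsatisfiable.

No satisfying assignment exists.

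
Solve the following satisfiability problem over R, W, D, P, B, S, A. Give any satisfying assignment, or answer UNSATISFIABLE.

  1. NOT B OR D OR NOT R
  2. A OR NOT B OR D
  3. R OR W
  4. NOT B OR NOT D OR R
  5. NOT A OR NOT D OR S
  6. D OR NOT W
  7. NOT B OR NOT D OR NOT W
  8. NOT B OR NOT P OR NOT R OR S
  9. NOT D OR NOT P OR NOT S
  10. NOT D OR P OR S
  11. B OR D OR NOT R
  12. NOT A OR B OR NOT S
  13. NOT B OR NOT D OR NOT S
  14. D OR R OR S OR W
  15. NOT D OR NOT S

Set R = True.
Set W = False.
Set D = True.
  then (NOT D OR NOT S) forces S = False.
  then (NOT A OR NOT D OR S) forces A = False.
  then (NOT D OR P OR S) forces P = True.
  then (NOT B OR NOT P OR NOT R OR S) forces B = False.
All clauses satisfied.

R = True; W = False; D = True; P = True; B = False; S = False; A = False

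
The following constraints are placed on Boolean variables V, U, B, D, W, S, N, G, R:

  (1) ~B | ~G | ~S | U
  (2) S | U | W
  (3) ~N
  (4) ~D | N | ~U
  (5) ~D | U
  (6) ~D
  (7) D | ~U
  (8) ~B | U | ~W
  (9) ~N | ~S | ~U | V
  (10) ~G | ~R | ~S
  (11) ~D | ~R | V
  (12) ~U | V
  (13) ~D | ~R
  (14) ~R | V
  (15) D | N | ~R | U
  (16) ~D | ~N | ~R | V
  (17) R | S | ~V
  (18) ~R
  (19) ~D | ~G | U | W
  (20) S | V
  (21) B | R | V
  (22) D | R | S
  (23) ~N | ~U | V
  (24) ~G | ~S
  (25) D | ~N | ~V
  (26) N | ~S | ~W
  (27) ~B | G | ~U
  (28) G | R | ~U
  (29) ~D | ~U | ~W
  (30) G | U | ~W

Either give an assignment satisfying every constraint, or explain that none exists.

Unit clause (~N) forces N = False.
Unit clause (~D) forces D = False.
In (D | ~U) only ~U is left, so U = False.
In (D | N | ~R | U) only ~R is left, so R = False.
In (D | R | S) only S is left, so S = True.
In (~G | ~S) only ~G is left, so G = False.
In (N | ~S | ~W) only ~W is left, so W = False.
Set V = False.
  then (B | R | V) forces B = True.
All clauses satisfied.

V: False, U: False, B: True, D: False, W: False, S: True, N: False, G: False, R: False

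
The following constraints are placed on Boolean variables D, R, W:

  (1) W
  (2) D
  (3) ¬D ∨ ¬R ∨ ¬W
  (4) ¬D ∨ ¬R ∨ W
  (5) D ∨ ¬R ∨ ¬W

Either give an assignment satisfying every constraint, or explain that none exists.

Unit clause (W) forces W = True.
Unit clause (D) forces D = True.
In (¬D ∨ ¬R ∨ ¬W) only ¬R is left, so R = False.
All clauses satisfied.

D=T, R=F, W=T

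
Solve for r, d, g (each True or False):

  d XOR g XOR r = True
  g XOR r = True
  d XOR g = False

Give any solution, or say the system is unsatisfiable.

r = True, d = False, g = False

d XOR g XOR r = F XOR F XOR T = True ✓
g XOR r = F XOR T = True ✓
d XOR g = F XOR F = False ✓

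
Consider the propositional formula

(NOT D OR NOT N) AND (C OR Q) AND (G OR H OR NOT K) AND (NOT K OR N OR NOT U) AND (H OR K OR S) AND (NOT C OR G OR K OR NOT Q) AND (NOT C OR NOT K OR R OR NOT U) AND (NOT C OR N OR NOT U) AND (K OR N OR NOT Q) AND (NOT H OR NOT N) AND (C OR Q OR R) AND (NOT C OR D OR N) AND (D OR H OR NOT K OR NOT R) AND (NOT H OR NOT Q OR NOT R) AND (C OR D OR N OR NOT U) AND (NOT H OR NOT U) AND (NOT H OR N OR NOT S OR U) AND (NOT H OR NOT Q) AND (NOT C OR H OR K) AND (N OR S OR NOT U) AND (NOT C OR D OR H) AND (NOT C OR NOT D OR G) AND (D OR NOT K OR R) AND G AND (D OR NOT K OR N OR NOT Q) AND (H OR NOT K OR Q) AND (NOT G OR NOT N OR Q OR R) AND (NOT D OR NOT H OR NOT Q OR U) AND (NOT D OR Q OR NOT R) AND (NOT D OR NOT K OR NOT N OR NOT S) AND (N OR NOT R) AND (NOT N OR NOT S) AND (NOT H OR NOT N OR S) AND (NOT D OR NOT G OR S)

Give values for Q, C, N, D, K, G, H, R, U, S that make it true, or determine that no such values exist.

Q = True, C = True, N = False, D = True, K = True, G = True, H = False, R = False, U = False, S = True

Unit clause (G) forces G = True.
Set Q = True.
  then (NOT H OR NOT Q) forces H = False.
Set C = True.
  then (NOT C OR H OR K) forces K = True.
  then (NOT C OR D OR H) forces D = True.
  then (NOT D OR NOT G OR S) forces S = True.
  then (NOT D OR NOT N) forces N = False.
  then (NOT K OR N OR NOT U) forces U = False.
  then (N OR NOT R) forces R = False.
All clauses satisfied.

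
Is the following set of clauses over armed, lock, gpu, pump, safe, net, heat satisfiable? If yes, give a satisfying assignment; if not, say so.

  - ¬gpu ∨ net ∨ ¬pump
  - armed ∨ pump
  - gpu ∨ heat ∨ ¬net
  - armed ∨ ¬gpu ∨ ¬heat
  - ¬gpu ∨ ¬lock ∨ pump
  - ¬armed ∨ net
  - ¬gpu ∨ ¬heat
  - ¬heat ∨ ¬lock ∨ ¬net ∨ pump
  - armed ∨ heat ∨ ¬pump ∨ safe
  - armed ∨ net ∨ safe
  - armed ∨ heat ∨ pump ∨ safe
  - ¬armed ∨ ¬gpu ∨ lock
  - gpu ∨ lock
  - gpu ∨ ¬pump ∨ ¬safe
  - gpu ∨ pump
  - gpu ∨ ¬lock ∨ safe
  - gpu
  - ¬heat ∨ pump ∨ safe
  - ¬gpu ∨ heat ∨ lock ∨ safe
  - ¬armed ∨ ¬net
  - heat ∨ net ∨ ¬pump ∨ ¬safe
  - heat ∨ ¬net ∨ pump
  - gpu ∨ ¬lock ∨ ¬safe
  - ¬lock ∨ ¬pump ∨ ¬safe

armed = False, lock = False, gpu = True, pump = True, safe = True, net = True, heat = False

Unit clause (gpu) forces gpu = True.
In (¬gpu ∨ ¬heat) only ¬heat is left, so heat = False.
Try armed = True:
  (¬armed ∨ net) forces net = True.
  clause (¬armed ∨ ¬net) is falsified — backtrack.
So armed = False.
  then (armed ∨ pump) forces pump = True.
  then (armed ∨ heat ∨ ¬pump ∨ safe) forces safe = True.
  then (heat ∨ net ∨ ¬pump ∨ ¬safe) forces net = True.
  then (¬lock ∨ ¬pump ∨ ¬safe) forces lock = False.
All clauses satisfied.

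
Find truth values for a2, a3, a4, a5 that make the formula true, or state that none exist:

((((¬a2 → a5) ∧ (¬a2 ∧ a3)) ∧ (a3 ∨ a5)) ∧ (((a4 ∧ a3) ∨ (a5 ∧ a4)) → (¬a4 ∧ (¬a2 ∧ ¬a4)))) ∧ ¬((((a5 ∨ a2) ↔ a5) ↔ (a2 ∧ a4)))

a2 = False, a3 = True, a4 = False, a5 = True

  (((¬a2 → a5) ∧ (¬a2 ∧ a3)) ∧ (a3 ∨ a5)) ∧ (((a4 ∧ a3) ∨ (a5 ∧ a4)) → (¬a4 ∧ (¬a2 ∧ ¬a4))) = True
    ((¬a2 → a5) ∧ (¬a2 ∧ a3)) ∧ (a3 ∨ a5) = True
      (¬a2 → a5) ∧ (¬a2 ∧ a3) = True
        ¬a2 → a5 = True
          ¬a2 = True
        ¬a2 ∧ a3 = True
          ¬a2 = True
      a3 ∨ a5 = True
    ((a4 ∧ a3) ∨ (a5 ∧ a4)) → (¬a4 ∧ (¬a2 ∧ ¬a4)) = True
      (a4 ∧ a3) ∨ (a5 ∧ a4) = False
        a4 ∧ a3 = False
        a5 ∧ a4 = False
      ¬a4 ∧ (¬a2 ∧ ¬a4) = True
        ¬a4 = True
        ¬a2 ∧ ¬a4 = True
          ¬a2 = True
          ¬a4 = True
  ¬((((a5 ∨ a2) ↔ a5) ↔ (a2 ∧ a4))) = True
    ((a5 ∨ a2) ↔ a5) ↔ (a2 ∧ a4) = False
      (a5 ∨ a2) ↔ a5 = True
        a5 ∨ a2 = True
      a2 ∧ a4 = False
Both conjuncts True, so the formula holds.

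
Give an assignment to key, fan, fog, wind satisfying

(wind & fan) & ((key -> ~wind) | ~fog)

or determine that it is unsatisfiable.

key=T, fan=T, fog=F, wind=T

  wind & fan = True
  (key -> ~wind) | ~fog = True
    key -> ~wind = False
      ~wind = False
    ~fog = True
Both conjuncts True, so the formula holds.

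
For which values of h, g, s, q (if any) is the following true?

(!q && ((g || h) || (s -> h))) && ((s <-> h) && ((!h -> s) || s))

h = True; g = False; s = True; q = False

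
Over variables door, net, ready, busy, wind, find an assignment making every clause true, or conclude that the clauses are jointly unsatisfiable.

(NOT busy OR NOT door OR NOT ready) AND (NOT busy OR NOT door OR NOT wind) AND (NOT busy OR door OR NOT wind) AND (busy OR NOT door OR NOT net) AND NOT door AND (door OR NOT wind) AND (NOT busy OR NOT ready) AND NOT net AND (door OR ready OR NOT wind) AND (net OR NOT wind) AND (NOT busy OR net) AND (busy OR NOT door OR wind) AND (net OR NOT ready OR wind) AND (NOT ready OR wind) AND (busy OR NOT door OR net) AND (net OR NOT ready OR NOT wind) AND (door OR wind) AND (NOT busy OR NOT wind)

Case door = True:
  Clause (NOT door) is falsified — contradiction.
Case door = False:
  (door OR NOT wind) forces wind = False.
  Clause (door OR wind) is falsified — contradiction.
Both cases fail, so the formula is unsatisfiable.

No satisfying assignment exists.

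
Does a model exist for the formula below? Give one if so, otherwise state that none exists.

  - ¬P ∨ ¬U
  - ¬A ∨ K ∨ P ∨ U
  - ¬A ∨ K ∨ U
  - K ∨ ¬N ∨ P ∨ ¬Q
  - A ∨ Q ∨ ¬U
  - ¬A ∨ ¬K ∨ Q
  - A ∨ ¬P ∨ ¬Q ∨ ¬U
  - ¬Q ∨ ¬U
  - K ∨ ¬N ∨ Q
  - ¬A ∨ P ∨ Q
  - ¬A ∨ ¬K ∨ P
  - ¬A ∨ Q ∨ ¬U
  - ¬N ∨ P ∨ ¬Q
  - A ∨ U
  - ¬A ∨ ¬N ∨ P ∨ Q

A: True; P: True; K: True; U: False; N: False; Q: True

Try A = False:
  (A ∨ U) forces U = True.
  (¬P ∨ ¬U) forces P = False.
  (A ∨ Q ∨ ¬U) forces Q = True.
  clause (¬Q ∨ ¬U) is falsified — backtrack.
So A = True.
Set P = True.
  then (¬P ∨ ¬U) forces U = False.
  then (¬A ∨ K ∨ U) forces K = True.
  then (¬A ∨ ¬K ∨ Q) forces Q = True.
Set N = False.
All clauses satisfied.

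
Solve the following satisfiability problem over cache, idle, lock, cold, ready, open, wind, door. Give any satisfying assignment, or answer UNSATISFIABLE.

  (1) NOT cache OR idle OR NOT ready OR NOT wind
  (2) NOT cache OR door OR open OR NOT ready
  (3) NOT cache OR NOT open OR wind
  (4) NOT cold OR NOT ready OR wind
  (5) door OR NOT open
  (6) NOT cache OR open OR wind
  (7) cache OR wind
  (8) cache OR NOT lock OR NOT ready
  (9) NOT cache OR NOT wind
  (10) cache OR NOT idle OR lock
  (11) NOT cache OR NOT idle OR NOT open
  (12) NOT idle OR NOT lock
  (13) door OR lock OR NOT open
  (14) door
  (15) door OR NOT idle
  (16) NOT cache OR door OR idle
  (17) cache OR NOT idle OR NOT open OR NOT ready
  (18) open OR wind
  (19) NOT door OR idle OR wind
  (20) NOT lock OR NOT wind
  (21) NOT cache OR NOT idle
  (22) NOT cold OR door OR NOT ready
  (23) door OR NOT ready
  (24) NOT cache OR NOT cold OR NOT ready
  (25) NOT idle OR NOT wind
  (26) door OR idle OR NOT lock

cache = False, idle = False, lock = False, cold = True, ready = True, open = True, wind = True, door = True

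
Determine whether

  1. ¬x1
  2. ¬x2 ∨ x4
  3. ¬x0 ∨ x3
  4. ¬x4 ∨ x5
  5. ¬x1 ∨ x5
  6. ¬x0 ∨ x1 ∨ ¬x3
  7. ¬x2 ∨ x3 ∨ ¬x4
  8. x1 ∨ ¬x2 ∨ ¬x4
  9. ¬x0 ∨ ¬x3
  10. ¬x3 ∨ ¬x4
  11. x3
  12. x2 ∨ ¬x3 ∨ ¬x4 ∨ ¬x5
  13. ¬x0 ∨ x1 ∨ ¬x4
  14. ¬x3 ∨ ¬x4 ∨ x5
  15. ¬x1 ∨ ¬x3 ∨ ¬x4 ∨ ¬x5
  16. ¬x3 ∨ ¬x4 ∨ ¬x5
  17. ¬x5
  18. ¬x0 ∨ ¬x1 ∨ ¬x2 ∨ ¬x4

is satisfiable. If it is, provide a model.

Unit clause (¬x1) forces x1 = False.
Unit clause (x3) forces x3 = True.
Unit clause (¬x5) forces x5 = False.
In (¬x4 ∨ x5) only ¬x4 is left, so x4 = False.
In (¬x0 ∨ x1 ∨ ¬x3) only ¬x0 is left, so x0 = False.
In (¬x2 ∨ x4) only ¬x2 is left, so x2 = False.
All clauses satisfied.

x0 = False, x1 = False, x2 = False, x3 = True, x4 = False, x5 = False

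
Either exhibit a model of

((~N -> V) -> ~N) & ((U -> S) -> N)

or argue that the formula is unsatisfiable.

S=F; N=F; U=T; V=T

  (~N -> V) -> ~N = True
    ~N -> V = True
      ~N = True
    ~N = True
  (U -> S) -> N = True
    U -> S = False
Both conjuncts True, so the formula holds.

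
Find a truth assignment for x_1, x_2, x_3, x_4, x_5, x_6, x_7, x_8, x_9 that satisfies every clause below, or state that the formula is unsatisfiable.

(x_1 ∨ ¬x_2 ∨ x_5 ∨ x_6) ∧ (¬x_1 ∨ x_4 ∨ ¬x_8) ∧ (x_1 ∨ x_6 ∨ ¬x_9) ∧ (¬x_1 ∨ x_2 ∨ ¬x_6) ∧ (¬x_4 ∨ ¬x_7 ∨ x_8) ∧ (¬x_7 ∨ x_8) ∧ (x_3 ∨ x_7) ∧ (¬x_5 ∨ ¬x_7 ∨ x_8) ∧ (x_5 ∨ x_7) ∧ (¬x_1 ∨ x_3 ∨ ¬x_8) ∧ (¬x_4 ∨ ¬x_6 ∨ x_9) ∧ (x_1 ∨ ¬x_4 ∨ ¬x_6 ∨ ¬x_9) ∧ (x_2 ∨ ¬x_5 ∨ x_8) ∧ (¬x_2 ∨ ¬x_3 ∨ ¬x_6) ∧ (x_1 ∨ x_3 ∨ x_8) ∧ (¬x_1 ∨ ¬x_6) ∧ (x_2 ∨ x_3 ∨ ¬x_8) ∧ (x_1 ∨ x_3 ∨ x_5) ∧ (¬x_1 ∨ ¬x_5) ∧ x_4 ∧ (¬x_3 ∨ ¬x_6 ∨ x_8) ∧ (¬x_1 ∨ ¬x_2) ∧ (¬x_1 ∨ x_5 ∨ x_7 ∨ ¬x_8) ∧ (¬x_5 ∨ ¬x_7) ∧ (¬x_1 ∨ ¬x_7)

Unit clause (x_4) forces x_4 = True.
Try x_1 = True:
  (¬x_1 ∨ ¬x_6) forces x_6 = False.
  (¬x_1 ∨ ¬x_5) forces x_5 = False.
  (x_5 ∨ x_7) forces x_7 = True.
  clause (¬x_1 ∨ ¬x_7) is falsified — backtrack.
So x_1 = False.
Set x_2 = False.
Set x_3 = True.
Set x_5 = True.
  then (x_2 ∨ ¬x_5 ∨ x_8) forces x_8 = True.
  then (¬x_5 ∨ ¬x_7) forces x_7 = False.
Try x_6 = True:
  (¬x_4 ∨ ¬x_6 ∨ x_9) forces x_9 = True.
  clause (x_1 ∨ ¬x_4 ∨ ¬x_6 ∨ ¬x_9) is falsified — backtrack.
So x_6 = False.
  then (x_1 ∨ x_6 ∨ ¬x_9) forces x_9 = False.
All clauses satisfied.

x_1=F, x_2=F, x_3=T, x_4=T, x_5=T, x_6=F, x_7=F, x_8=T, x_9=F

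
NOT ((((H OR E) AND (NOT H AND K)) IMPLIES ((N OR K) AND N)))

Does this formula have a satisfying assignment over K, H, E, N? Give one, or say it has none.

K = True; H = False; E = True; N = False

  NOT ((((H OR E) AND (NOT H AND K)) IMPLIES ((N OR K) AND N))) = True
    ((H OR E) AND (NOT H AND K)) IMPLIES ((N OR K) AND N) = False
      (H OR E) AND (NOT H AND K) = True
        H OR E = True
        NOT H AND K = True
          NOT H = True
      (N OR K) AND N = False
        N OR K = True
The formula evaluates to True.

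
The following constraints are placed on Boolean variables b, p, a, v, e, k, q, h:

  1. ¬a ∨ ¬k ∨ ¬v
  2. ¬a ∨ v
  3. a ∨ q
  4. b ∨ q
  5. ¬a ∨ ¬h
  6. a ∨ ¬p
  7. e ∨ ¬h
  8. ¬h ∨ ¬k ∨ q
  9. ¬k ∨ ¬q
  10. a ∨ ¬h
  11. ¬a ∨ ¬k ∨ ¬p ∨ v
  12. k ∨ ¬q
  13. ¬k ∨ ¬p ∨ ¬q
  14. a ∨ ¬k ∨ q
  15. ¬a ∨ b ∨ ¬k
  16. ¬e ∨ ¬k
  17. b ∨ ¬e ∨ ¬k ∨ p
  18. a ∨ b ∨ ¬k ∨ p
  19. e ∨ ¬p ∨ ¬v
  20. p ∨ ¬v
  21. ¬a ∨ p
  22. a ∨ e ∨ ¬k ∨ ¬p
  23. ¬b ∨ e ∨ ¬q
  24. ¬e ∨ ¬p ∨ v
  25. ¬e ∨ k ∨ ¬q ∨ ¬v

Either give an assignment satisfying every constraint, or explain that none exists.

b: True; p: True; a: True; v: True; e: True; k: False; q: False; h: False

Try b = False:
  (b ∨ q) forces q = True.
  (¬k ∨ ¬q) forces k = False.
  clause (k ∨ ¬q) is falsified — backtrack.
So b = True.
Set p = True.
  then (a ∨ ¬p) forces a = True.
  then (¬a ∨ v) forces v = True.
  then (¬a ∨ ¬h) forces h = False.
  then (e ∨ ¬p ∨ ¬v) forces e = True.
  then (¬a ∨ ¬k ∨ ¬v) forces k = False.
  then (k ∨ ¬q) forces q = False.
All clauses satisfied.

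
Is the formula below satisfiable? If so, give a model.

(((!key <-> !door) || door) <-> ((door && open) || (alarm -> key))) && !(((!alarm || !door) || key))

key=F; alarm=T; door=T; open=T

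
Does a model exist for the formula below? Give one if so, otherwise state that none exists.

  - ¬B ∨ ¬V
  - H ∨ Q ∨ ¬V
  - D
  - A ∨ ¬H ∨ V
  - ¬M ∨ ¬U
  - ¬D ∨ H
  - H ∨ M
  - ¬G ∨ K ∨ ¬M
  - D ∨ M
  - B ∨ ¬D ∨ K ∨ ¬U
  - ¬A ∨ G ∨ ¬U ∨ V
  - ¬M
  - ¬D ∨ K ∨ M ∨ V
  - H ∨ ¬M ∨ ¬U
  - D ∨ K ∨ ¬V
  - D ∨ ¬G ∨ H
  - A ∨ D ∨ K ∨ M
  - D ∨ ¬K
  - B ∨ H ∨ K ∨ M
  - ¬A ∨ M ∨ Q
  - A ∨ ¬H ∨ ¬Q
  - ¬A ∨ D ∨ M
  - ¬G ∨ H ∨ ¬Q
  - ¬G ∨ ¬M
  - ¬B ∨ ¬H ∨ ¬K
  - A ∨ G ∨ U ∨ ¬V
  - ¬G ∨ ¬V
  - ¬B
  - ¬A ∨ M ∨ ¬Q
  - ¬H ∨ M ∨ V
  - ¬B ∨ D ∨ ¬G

H=T, V=T, M=F, U=T, A=F, K=T, B=F, G=F, D=T, Q=F

Unit clause (D) forces D = True.
In (¬D ∨ H) only H is left, so H = True.
Unit clause (¬M) forces M = False.
Unit clause (¬B) forces B = False.
In (¬H ∨ M ∨ V) only V is left, so V = True.
In (¬G ∨ ¬V) only ¬G is left, so G = False.
Set U = True.
  then (B ∨ ¬D ∨ K ∨ ¬U) forces K = True.
Try A = True:
  (¬A ∨ M ∨ Q) forces Q = True.
  clause (¬A ∨ M ∨ ¬Q) is falsified — backtrack.
So A = False.
  then (A ∨ ¬H ∨ ¬Q) forces Q = False.
All clauses satisfied.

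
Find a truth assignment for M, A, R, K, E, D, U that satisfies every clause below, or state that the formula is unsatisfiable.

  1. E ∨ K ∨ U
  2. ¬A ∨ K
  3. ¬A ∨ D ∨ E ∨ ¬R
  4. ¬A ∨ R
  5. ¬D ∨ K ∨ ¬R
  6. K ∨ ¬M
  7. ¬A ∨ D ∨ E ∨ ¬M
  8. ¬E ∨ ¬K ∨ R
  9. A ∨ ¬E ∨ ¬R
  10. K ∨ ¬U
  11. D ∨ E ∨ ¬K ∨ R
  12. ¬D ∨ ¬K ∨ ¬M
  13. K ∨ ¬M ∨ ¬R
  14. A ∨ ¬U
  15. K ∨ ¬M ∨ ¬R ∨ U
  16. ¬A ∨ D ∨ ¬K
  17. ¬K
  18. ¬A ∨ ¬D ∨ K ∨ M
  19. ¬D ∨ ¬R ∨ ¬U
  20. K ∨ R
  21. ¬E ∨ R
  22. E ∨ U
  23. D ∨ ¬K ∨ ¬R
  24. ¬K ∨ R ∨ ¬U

Case K = True:
  Clause (¬K) is falsified — contradiction.
Case K = False:
  (¬A ∨ K) forces A = False.
  (K ∨ ¬M) forces M = False.
  (K ∨ ¬U) forces U = False.
  (E ∨ K ∨ U) forces E = True.
  (A ∨ ¬E ∨ ¬R) forces R = False.
  Clause (K ∨ R) is falsified — contradiction.
Both cases fail, so the formula is unsatisfiable.

The formula is unsatisfiable.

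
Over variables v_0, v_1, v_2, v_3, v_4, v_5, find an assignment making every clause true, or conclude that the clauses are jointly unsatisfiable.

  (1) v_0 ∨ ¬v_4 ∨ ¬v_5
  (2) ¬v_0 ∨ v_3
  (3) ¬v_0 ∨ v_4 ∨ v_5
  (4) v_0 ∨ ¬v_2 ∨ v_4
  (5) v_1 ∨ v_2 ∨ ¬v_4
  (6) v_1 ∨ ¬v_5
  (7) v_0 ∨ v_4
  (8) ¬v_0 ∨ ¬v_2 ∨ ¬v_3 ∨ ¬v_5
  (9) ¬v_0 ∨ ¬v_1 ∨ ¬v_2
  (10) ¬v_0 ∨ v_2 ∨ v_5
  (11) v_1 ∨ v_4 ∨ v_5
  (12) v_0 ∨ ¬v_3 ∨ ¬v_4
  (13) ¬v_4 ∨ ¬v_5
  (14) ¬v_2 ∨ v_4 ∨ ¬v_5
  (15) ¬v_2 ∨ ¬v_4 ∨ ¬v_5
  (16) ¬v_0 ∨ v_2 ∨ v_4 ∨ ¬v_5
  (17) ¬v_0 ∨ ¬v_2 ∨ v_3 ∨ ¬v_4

Set v_0 = False.
  then (v_0 ∨ v_4) forces v_4 = True.
  then (v_0 ∨ ¬v_3 ∨ ¬v_4) forces v_3 = False.
  then (¬v_4 ∨ ¬v_5) forces v_5 = False.
Set v_1 = True.
Set v_2 = False.
All clauses satisfied.

v_0=F, v_1=T, v_2=F, v_3=F, v_4=T, v_5=F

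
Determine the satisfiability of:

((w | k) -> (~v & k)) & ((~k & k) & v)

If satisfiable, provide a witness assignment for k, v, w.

UNSATISFIABLE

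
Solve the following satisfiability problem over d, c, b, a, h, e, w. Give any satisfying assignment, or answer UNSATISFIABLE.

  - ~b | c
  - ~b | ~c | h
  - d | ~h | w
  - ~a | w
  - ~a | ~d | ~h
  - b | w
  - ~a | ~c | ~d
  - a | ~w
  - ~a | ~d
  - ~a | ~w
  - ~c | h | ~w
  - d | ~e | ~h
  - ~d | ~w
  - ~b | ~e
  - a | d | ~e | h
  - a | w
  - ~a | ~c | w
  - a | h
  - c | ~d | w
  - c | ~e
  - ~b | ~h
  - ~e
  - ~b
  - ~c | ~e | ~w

Case b = True:
  Clause (~b) is falsified — contradiction.
Case b = False:
  (b | w) forces w = True.
  (a | ~w) forces a = True.
  Clause (~a | ~w) is falsified — contradiction.
Both cases fail, so the formula is unsatisfiable.

No satisfying assignment exists.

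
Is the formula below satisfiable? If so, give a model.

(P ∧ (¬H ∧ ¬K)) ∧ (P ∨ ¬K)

K = False; H = False; P = True

  P ∧ (¬H ∧ ¬K) = True
    ¬H ∧ ¬K = True
      ¬H = True
      ¬K = True
  P ∨ ¬K = True
    ¬K = True
Both conjuncts True, so the formula holds.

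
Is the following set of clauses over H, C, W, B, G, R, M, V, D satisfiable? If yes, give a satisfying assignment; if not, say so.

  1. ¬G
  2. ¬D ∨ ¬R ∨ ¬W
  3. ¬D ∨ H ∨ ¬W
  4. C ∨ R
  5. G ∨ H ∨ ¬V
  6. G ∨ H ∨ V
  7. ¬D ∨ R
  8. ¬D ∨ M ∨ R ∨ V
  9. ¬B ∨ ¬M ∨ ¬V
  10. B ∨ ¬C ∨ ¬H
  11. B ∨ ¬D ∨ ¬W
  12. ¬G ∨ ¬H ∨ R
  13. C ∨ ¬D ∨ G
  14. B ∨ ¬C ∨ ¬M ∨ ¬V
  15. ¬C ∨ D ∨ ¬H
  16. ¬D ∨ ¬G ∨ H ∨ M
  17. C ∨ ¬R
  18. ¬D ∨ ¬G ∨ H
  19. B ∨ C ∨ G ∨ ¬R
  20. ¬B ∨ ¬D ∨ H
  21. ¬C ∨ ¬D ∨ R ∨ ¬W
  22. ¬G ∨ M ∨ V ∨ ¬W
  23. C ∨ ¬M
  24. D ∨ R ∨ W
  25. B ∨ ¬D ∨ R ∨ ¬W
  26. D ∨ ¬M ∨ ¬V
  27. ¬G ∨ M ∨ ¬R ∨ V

H: True, C: True, W: False, B: True, G: False, R: True, M: False, V: False, D: True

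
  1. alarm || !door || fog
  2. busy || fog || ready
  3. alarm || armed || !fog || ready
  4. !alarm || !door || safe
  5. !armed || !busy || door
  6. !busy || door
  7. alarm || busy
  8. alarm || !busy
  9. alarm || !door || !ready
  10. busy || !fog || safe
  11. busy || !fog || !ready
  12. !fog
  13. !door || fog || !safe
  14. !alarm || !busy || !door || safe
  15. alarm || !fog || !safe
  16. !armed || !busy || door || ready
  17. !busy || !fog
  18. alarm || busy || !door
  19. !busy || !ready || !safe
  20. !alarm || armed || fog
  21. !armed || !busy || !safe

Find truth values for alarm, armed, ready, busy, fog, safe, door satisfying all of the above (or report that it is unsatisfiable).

alarm = True; armed = True; ready = True; busy = False; fog = False; safe = False; door = False

Unit clause (!fog) forces fog = False.
Try alarm = False:
  (alarm || !door || fog) forces door = False.
  (!busy || door) forces busy = False.
  clause (alarm || busy) is falsified — backtrack.
So alarm = True.
  then (!alarm || armed || fog) forces armed = True.
Try ready = False:
  (busy || fog || ready) forces busy = True.
  (!armed || !busy || door) forces door = True.
  (!alarm || !door || safe) forces safe = True.
  clause (!door || fog || !safe) is falsified — backtrack.
So ready = True.
Set busy = False.
Set safe = False.
  then (!alarm || !door || safe) forces door = False.
All clauses satisfied.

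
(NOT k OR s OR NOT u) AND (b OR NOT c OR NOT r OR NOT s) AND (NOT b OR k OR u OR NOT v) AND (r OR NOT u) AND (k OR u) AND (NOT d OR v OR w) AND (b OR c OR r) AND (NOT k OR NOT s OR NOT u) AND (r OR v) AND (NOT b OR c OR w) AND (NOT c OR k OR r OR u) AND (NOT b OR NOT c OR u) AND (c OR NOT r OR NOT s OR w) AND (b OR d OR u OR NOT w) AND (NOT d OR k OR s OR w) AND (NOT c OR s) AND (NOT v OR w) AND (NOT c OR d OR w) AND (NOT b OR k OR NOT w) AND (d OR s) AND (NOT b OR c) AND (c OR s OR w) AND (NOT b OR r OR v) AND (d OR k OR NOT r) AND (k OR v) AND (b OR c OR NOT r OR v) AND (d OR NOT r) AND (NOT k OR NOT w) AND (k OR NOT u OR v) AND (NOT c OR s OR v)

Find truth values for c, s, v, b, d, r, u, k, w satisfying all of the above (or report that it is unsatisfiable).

c = False, s = True, v = True, b = False, d = True, r = True, u = True, k = False, w = True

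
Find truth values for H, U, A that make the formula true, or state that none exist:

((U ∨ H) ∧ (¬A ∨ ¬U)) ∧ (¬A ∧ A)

Case A = True: the conjunct ¬A is False.
Case A = False: the conjunct A is False.
Both cases fail — unsatisfiable.

No satisfying assignment exists.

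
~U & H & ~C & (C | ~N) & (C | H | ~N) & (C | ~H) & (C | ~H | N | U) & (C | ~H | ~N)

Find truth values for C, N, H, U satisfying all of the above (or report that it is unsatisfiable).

No satisfying assignment exists.

Case C = True:
  Clause (~C) is falsified — contradiction.
Case C = False:
  (~U) forces U = False.
  (H) forces H = True.
  Clause (C | ~H) is falsified — contradiction.
Both cases fail, so the formula is unsatisfiable.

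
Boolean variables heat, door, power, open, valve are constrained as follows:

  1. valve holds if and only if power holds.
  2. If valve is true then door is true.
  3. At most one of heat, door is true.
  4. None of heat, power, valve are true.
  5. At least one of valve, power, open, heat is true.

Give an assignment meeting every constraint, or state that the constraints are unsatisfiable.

heat = False, door = True, power = False, open = True, valve = False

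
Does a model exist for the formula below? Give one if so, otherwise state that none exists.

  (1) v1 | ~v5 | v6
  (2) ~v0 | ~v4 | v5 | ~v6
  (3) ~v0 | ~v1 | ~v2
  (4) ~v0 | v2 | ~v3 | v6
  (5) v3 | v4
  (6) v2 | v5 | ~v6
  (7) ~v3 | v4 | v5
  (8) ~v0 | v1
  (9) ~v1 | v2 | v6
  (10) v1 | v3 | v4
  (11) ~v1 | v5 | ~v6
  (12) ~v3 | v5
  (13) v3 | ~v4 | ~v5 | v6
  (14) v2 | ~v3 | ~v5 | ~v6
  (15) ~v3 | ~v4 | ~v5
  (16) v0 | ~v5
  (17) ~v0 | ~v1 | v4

Set v0 = False.
  then (v0 | ~v5) forces v5 = False.
  then (~v3 | v5) forces v3 = False.
  then (v3 | v4) forces v4 = True.
Set v1 = True.
  then (~v1 | v5 | ~v6) forces v6 = False.
  then (~v1 | v2 | v6) forces v2 = True.
All clauses satisfied.

v0 = False; v1 = True; v2 = True; v3 = False; v4 = True; v5 = False; v6 = False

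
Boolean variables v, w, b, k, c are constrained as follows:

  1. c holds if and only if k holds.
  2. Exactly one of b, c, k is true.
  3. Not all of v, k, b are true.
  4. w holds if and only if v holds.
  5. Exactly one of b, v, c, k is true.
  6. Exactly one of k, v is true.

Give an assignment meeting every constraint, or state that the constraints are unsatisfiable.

Case k = True:
  (1) with k=T forces c = True.
  Constraint (2) is violated (c=T, k=T) — contradiction.
Case k = False:
  (1) with k=F forces c = False.
  (2) with c=F, k=F forces b = True.
  (5) with b=T forces v = False.
  Constraint (6) is violated (k=F, v=F) — contradiction.
Both cases fail — unsatisfiable.

Unsatisfiable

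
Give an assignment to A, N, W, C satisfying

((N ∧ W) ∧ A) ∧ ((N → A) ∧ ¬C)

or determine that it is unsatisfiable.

A: True, N: True, W: True, C: False

  (N ∧ W) ∧ A = True
    N ∧ W = True
  (N → A) ∧ ¬C = True
    N → A = True
    ¬C = True
Both conjuncts True, so the formula holds.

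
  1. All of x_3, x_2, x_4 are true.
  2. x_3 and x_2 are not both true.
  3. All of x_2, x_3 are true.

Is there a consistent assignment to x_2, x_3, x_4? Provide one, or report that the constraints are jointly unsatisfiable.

Case x_2 = True:
  (1) forces x_3 = True.
  Constraint (2) is violated (x_3=T, x_2=T) — contradiction.
Case x_2 = False:
  Constraint (1) is violated (x_2=F) — contradiction.
Both cases fail — unsatisfiable.

No satisfying assignment exists.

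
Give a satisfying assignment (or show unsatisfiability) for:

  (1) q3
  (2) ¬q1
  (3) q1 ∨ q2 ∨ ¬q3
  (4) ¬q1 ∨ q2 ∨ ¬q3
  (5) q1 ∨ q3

Unit clause (q3) forces q3 = True.
Unit clause (¬q1) forces q1 = False.
In (q1 ∨ q2 ∨ ¬q3) only q2 is left, so q2 = True.
All clauses satisfied.

q1=F; q2=T; q3=T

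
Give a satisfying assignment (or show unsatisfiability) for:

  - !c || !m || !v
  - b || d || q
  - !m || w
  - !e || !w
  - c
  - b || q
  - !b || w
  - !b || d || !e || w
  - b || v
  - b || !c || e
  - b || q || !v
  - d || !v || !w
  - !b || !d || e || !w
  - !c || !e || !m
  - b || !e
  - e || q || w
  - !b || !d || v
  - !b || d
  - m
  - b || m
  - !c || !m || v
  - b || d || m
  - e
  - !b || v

Case c = True:
  (m) forces m = True.
  (!c || !m || !v) forces v = False.
  Clause (!c || !m || v) is falsified — contradiction.
Case c = False:
  Clause (c) is falsified — contradiction.
Both cases fail, so the formula is unsatisfiable.

UNSATISFIABLE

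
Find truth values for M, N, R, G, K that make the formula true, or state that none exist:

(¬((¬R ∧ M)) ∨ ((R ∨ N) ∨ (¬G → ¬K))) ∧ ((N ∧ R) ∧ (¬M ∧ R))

M = False, N = True, R = True, G = False, K = True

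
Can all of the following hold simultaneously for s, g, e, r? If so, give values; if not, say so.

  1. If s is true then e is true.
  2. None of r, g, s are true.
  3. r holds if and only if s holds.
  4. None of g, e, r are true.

s = False; g = False; e = False; r = False

  (1) s=F ⇒ e: vacuous ✓
  (2) {r, g, s}: 0 true — none ✓
  (3) r=F, s=F — same ✓
  (4) {g, e, r}: 0 true — none ✓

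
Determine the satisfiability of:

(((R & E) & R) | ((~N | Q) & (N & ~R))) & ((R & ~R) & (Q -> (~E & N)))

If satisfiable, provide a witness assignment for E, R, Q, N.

Case R = True: the conjunct ~R is False.
Case R = False: the conjunct R is False.
Both cases fail — unsatisfiable.

The formula is unsatisfiable.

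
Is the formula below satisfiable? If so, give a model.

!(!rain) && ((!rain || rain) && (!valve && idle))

valve: False, rain: True, idle: True

  !(!rain) = True
    !rain = False
  (!rain || rain) && (!valve && idle) = True
    !rain || rain = True
      !rain = False
    !valve && idle = True
      !valve = True
Both conjuncts True, so the formula holds.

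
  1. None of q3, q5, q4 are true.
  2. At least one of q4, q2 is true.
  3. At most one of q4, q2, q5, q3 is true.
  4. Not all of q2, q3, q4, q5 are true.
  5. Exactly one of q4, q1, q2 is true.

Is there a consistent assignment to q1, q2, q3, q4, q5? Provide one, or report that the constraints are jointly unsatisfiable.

q1=F; q2=T; q3=F; q4=F; q5=F

  (1) {q3, q5, q4}: 0 true — none ✓
  (2) {q4, q2}: 1 true — at least one ✓
  (3) {q4, q2, q5, q3}: 1 true — at most one ✓
  (4) {q2, q3, q4, q5}: 1/4 true — not all ✓
  (5) {q4, q1, q2}: 1 true — exactly one ✓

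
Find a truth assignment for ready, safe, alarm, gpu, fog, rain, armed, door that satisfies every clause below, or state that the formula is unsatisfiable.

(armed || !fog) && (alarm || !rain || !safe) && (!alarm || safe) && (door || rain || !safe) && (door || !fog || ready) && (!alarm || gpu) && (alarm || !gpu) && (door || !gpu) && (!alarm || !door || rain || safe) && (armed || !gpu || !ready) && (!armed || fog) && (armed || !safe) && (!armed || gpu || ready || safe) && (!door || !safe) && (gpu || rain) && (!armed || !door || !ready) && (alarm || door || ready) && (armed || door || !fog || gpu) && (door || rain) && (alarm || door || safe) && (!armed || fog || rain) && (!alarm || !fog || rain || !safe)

Set ready = True.
Set safe = False.
  then (!alarm || safe) forces alarm = False.
  then (alarm || !gpu) forces gpu = False.
  then (gpu || rain) forces rain = True.
  then (alarm || door || safe) forces door = True.
  then (!armed || !door || !ready) forces armed = False.
  then (armed || !fog) forces fog = False.
All clauses satisfied.

ready=T; safe=F; alarm=F; gpu=F; fog=F; rain=T; armed=F; door=T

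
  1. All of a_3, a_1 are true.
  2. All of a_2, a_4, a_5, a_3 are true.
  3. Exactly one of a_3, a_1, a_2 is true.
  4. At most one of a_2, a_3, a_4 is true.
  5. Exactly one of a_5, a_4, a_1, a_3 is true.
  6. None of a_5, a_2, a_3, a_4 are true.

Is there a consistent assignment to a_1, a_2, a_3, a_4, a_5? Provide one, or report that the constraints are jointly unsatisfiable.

UNSATISFIABLE

Case a_2 = True:
  Constraint (6) is violated (a_2=T) — contradiction.
Case a_2 = False:
  Constraint (2) is violated (a_2=F) — contradiction.
Both cases fail — unsatisfiable.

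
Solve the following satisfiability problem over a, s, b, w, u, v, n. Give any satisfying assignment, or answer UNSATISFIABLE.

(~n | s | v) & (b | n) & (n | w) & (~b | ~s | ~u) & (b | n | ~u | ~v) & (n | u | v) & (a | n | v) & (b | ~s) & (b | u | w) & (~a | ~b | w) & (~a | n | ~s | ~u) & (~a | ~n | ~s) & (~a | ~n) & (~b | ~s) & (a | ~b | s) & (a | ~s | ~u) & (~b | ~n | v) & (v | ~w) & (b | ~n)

Set a = True.
  then (~a | ~n) forces n = False.
  then (b | n) forces b = True.
  then (n | w) forces w = True.
  then (~b | ~s) forces s = False.
  then (v | ~w) forces v = True.
Set u = False.
All clauses satisfied.

a = True; s = False; b = True; w = True; u = False; v = True; n = False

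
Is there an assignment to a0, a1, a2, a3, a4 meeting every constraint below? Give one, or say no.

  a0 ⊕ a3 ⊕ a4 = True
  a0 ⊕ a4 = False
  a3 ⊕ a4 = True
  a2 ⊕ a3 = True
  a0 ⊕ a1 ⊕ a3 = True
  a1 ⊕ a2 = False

a0=F, a1=F, a2=F, a3=T, a4=F

a0 ⊕ a3 ⊕ a4 = F ⊕ T ⊕ F = True ✓
a0 ⊕ a4 = F ⊕ F = False ✓
a3 ⊕ a4 = T ⊕ F = True ✓
a2 ⊕ a3 = F ⊕ T = True ✓
a0 ⊕ a1 ⊕ a3 = F ⊕ F ⊕ T = True ✓
a1 ⊕ a2 = F ⊕ F = False ✓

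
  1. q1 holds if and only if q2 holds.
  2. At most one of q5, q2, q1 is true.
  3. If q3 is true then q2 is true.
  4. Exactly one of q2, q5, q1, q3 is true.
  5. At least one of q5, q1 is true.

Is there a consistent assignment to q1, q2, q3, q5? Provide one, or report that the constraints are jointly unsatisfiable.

q1 = False, q2 = False, q3 = False, q5 = True

  (1) q1=F, q2=F — same ✓
  (2) {q5, q2, q1}: 1 true — at most one ✓
  (3) q3=F ⇒ q2: vacuous ✓
  (4) {q2, q5, q1, q3}: 1 true — exactly one ✓
  (5) {q5, q1}: 1 true — at least one ✓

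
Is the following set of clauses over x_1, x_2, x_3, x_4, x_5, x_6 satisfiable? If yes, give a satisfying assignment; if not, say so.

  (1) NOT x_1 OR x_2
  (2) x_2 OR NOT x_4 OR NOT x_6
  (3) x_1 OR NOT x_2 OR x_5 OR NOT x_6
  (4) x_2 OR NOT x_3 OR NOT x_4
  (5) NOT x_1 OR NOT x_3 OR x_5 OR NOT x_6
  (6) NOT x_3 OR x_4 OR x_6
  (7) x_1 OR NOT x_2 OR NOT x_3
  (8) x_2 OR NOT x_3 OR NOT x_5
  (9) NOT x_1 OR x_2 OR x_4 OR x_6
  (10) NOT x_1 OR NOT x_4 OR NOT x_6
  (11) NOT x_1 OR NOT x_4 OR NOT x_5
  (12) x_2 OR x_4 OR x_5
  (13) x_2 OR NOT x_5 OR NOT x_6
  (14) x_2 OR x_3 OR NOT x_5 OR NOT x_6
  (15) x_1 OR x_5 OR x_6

x_1: False; x_2: False; x_3: False; x_4: True; x_5: True; x_6: False

Set x_1 = False.
Set x_2 = False.
Try x_3 = True:
  (x_2 OR NOT x_3 OR NOT x_4) forces x_4 = False.
  (NOT x_3 OR x_4 OR x_6) forces x_6 = True.
  (x_2 OR NOT x_3 OR NOT x_5) forces x_5 = False.
  clause (x_2 OR x_4 OR x_5) is falsified — backtrack.
So x_3 = False.
Set x_4 = True.
  then (x_2 OR NOT x_4 OR NOT x_6) forces x_6 = False.
  then (x_1 OR x_5 OR x_6) forces x_5 = True.
All clauses satisfied.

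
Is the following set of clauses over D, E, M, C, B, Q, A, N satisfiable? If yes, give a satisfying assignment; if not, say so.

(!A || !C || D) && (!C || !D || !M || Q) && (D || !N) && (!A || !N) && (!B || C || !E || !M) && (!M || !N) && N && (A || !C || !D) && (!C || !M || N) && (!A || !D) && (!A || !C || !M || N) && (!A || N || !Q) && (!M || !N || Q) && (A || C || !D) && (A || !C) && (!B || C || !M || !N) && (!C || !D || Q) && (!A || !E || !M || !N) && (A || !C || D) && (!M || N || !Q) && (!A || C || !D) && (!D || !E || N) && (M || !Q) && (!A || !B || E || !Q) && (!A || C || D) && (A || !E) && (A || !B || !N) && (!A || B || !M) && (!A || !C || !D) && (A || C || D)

Case N = True:
  (D || !N) forces D = True.
  (!A || !N) forces A = False.
  (!M || !N) forces M = False.
  (A || !C || !D) forces C = False.
  Clause (A || C || !D) is falsified — contradiction.
Case N = False:
  Clause (N) is falsified — contradiction.
Both cases fail, so the formula is unsatisfiable.

Unsatisfiable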